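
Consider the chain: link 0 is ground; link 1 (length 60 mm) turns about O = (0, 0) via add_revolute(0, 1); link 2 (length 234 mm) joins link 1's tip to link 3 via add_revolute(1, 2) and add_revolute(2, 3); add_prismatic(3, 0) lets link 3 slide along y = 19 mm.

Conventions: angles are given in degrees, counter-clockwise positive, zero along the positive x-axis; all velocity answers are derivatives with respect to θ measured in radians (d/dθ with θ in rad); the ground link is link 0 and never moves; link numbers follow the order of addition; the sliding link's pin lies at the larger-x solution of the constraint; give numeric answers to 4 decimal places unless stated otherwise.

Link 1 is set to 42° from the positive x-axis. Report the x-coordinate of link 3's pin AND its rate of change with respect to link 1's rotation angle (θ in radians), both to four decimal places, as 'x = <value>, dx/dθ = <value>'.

geometry: r = 60 mm, L = 234 mm, e = 19 mm
crank pin P = (r cos θ, r sin θ) = (44.588690, 40.147836)
h = r sin θ − e = 40.147836 − 19 = 21.147836
x = r cos θ + √(L² − h²) = 44.588690 + 233.042419 = 277.631108
dx/dθ = −r sin θ − h·r cos θ/√(L² − h²) (θ in radians; h = 21.147836) = -44.194114

x = 277.6311, dx/dθ = -44.1941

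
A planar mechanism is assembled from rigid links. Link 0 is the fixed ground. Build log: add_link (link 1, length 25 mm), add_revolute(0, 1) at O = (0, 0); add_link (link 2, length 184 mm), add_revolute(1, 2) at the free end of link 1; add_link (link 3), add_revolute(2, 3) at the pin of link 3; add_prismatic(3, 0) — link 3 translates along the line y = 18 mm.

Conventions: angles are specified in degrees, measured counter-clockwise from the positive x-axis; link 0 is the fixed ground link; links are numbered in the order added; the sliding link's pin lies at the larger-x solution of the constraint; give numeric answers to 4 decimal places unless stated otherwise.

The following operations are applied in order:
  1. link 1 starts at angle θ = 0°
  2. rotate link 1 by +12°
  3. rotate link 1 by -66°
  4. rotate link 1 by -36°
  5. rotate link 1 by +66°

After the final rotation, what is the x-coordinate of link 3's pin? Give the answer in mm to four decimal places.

geometry: r = 25 mm, L = 184 mm, e = 18 mm; θ starts at 0°
rotate link 1 by +12°: θ ← 0° +12° = 12°
rotate link 1 by -66°: θ ← 12° -66° = -54°
rotate link 1 by -36°: θ ← -54° -36° = -90°
rotate link 1 by +66°: θ ← -90° +66° = -24°
crank pin P = (r cos θ, r sin θ) = (22.838636, -10.168416)
h = r sin θ − e = -10.168416 − 18 = -28.168416
x = r cos θ + √(L² − h²) = 22.838636 + 181.831076 = 204.669713

204.6697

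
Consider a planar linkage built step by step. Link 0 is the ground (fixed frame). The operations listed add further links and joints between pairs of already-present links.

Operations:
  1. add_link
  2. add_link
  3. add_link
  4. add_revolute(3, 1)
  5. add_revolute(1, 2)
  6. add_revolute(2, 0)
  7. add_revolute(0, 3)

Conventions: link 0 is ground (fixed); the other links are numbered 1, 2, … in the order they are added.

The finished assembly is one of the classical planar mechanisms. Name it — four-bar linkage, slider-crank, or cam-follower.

links: 4 (incl. ground); joints: 4 revolute, 0 prismatic, 0 higher (cam) pair, forming one closed loop
4 links in a single 4R loop → four-bar linkage

four-bar linkage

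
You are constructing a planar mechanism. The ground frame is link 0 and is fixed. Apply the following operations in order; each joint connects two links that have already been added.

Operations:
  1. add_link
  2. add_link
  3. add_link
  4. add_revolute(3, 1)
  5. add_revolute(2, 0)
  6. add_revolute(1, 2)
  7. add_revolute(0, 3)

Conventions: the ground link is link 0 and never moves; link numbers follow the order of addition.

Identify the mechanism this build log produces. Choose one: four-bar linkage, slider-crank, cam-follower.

links: 4 (incl. ground); joints: 4 revolute, 0 prismatic, 0 higher (cam) pair, forming one closed loop
4 links in a single 4R loop → four-bar linkage

four-bar linkage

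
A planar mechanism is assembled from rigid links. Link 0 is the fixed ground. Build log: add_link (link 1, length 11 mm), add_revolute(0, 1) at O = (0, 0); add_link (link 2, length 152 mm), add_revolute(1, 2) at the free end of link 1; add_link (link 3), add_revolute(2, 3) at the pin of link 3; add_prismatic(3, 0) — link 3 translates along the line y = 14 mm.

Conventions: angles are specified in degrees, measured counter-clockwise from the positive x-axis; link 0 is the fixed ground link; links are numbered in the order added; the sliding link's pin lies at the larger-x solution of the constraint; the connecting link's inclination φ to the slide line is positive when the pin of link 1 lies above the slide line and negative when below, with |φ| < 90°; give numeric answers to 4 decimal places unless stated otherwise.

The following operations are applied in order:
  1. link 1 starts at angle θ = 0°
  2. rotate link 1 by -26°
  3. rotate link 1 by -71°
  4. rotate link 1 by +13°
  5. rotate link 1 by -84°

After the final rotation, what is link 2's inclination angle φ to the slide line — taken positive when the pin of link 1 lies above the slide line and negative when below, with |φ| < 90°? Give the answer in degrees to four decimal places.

geometry: r = 11 mm, L = 152 mm, e = 14 mm; θ starts at 0°
rotate link 1 by -26°: θ ← 0° -26° = -26°
rotate link 1 by -71°: θ ← -26° -71° = -97°
rotate link 1 by +13°: θ ← -97° +13° = -84°
rotate link 1 by -84°: θ ← -84° -84° = -168°
h = r sin θ − e = -2.287029 − 14 = -16.287029
sin φ = h / L = -16.287029 / 152 = -0.10715150
φ = arcsin(-0.10715150) = -6.151138°

-6.1511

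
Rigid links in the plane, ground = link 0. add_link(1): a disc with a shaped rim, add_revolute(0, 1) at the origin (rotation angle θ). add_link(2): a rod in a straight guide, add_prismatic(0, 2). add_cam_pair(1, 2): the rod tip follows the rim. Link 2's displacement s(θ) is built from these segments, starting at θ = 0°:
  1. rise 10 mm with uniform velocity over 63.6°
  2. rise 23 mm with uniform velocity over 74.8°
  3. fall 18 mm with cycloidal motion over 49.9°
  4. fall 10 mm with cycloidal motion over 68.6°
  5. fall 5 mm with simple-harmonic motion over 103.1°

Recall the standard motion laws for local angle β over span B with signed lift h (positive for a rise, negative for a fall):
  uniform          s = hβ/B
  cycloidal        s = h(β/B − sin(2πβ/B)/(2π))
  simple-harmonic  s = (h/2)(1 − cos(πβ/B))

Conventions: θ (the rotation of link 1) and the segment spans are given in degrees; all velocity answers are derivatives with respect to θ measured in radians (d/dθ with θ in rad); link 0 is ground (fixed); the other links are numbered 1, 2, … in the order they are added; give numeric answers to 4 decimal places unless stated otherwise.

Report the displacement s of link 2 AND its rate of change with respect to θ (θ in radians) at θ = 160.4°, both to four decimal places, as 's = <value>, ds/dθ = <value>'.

segment 1 (0° to 63.6°, uniform, h = 10) is passed completely: s = 0.0000 + (10) = 10.0000
segment 2 (63.6° to 138.4°, uniform, h = 23) is passed completely: s = 10.0000 + (23) = 33.0000
θ = 160.4° falls in segment 3 (138.4° to 188.3°, cycloidal, h = -18): β = 160.4 − 138.4 = 22°, B = 49.9°; Δs = -18·(0.4409 − sin(2π·0.4409)/(2π)) = -6.8960; s = 33.0000 − 6.8960 = 26.1040
velocity in seg [138.4°–188.3°] (cycloidal), θ in radians: β = 22° = 0.3840 rad, B = 49.9° = 0.8709 rad; ds/dθ = (h/B)(1 − cos(2πβ/B)) = ((-18)/0.8709)(1 − cos(2π·0.4409)) = -39.926123 mm/rad

s = 26.1040, ds/dθ = -39.9261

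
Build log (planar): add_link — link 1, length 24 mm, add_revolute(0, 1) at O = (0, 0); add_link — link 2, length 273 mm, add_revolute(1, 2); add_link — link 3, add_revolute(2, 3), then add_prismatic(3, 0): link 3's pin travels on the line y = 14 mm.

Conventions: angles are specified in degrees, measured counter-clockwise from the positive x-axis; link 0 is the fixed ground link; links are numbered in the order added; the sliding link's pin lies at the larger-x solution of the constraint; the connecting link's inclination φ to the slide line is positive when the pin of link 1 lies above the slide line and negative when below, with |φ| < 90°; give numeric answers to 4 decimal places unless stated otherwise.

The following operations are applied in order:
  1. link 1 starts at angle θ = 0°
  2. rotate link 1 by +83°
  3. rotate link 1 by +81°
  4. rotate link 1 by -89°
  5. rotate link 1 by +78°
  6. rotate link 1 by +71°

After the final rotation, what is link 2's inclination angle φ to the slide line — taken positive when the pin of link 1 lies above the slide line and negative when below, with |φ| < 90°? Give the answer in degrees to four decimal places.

geometry: r = 24 mm, L = 273 mm, e = 14 mm; θ starts at 0°
rotate link 1 by +83°: θ ← 0° +83° = 83°
rotate link 1 by +81°: θ ← 83° +81° = 164°
rotate link 1 by -89°: θ ← 164° -89° = 75°
rotate link 1 by +78°: θ ← 75° +78° = 153°
rotate link 1 by +71°: θ ← 153° +71° = 224°
h = r sin θ − e = -16.671801 − 14 = -30.671801
sin φ = h / L = -30.671801 / 273 = -0.11235092
φ = arcsin(-0.11235092) = -6.450854°

-6.4509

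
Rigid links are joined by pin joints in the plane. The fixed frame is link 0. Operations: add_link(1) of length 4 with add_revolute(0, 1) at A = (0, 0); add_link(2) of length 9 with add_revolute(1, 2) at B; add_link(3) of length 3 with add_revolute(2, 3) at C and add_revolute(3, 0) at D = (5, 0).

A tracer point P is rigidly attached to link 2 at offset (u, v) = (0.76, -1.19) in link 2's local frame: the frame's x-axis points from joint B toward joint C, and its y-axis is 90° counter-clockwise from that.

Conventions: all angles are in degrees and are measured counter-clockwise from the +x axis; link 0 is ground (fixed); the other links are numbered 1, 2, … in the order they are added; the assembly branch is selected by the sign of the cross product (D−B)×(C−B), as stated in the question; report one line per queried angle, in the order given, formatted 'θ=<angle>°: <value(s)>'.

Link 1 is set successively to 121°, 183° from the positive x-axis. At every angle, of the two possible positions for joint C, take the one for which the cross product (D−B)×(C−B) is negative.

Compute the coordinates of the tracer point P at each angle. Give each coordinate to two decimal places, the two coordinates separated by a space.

A=(0,0), D=(5.00,0)
θ=121°: B = A + 4.00·(cos121°, sin121°) = (-2.0602, 3.4287)
θ=121°: |BD| = 7.8487
θ=121°: circle(B,9.00) ∩ circle(D,3.00): a=8.5111, h=2.9259
θ=121°:   candidates: C₊=(6.8741,2.3426) cross=22.965; C₋=(4.3177,-2.9214) cross=-22.965
θ=121°:   branch - wants cross < 0 → take C=(4.3177,-2.9214) (cross=-22.965)
θ=121°: ex = (C−B)/|BC| = (0.7086,-0.7056); ey = (0.7056,0.7086)
θ=121°: P = B + 0.76·ex + -1.19·ey = (-2.3612,2.0492)
θ=183°: B = A + 4.00·(cos183°, sin183°) = (-3.9945, -0.2093)
θ=183°: |BD| = 8.9970
θ=183°: circle(B,9.00) ∩ circle(D,3.00): a=8.4998, h=2.9585
θ=183°:   candidates: C₊=(4.4342,2.9462) cross=26.618; C₋=(4.5719,-2.9693) cross=-26.618
θ=183°:   branch - wants cross < 0 → take C=(4.5719,-2.9693) (cross=-26.618)
θ=183°: ex = (C−B)/|BC| = (0.9518,-0.3067); ey = (0.3067,0.9518)
θ=183°: P = B + 0.76·ex + -1.19·ey = (-3.6361,-1.5751)

θ=121°: -2.36 2.05
θ=183°: -3.64 -1.58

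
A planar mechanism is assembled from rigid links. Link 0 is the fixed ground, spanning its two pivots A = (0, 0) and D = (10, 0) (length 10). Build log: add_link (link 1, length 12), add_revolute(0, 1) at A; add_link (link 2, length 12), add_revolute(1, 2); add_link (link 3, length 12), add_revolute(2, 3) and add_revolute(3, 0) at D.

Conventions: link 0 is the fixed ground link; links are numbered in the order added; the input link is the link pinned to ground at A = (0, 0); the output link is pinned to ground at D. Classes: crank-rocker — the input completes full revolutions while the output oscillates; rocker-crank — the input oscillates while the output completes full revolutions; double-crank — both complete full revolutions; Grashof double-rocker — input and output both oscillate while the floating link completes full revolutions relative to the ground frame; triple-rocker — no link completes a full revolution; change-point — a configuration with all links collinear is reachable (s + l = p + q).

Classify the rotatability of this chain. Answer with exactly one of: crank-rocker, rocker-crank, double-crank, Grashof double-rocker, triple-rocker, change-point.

lengths: ground=10, input=12, coupler=12, output=12
sorted: s=10 (shortest), l=12 (longest), p+q=24
s + l = 22 vs p + q = 24
s + l < p + q (Grashof) with shortest = ground link → double-crank

double-crank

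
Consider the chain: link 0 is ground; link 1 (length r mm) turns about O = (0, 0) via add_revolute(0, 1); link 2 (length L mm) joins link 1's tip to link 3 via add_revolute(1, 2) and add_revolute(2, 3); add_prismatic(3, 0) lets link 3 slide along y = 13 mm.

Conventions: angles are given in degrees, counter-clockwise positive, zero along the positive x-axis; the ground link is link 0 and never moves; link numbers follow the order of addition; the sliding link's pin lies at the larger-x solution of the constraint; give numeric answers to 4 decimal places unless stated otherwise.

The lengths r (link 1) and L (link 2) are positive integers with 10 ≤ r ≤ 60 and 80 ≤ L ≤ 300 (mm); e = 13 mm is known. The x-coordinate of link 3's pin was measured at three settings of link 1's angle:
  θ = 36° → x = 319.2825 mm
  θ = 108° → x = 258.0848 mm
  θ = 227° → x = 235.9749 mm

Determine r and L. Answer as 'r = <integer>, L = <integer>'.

constraint per measurement: (x − r cos θ)² + (r sin θ − e)² = L²
subtracting the θ₁ and θ₂ equations cancels the r² and L² terms:
r = (x₁² − x₂²) / (2[(x₁cos θ₁ + e sin θ₁) − (x₂cos θ₂ + e sin θ₂)]) = 53.0001 → r = 53
L² = (x₁ − r cos θ₁)² + (r sin θ₁ − e)² = 76729.0201 → L = 277.0000 → L = 277
check at θ₃=227°: x = 235.9749 (printed 235.9749) ✓

r = 53, L = 277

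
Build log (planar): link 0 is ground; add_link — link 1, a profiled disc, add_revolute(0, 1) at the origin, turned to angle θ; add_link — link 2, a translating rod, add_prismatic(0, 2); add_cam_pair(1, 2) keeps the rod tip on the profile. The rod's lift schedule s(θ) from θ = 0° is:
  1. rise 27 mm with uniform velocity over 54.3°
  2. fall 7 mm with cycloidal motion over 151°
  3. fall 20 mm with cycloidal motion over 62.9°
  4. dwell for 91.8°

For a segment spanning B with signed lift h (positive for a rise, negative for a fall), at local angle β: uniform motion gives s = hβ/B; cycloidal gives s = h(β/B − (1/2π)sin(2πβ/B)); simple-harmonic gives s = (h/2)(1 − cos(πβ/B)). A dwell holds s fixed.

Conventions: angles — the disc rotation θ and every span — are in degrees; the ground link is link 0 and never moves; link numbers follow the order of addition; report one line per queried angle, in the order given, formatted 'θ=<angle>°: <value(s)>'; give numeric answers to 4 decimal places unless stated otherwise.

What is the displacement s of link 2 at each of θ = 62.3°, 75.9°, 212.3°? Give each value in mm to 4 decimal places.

seg 1 [0°–54.3°] uniform, h=27: full span → s += 27 → s = 27.0000
seg 2 [54.3°–205.3°] cycloidal, h=-7: θ=62.3° here. β=8, B=151. -7·(0.0530 − sin(2π·0.0530)/(2π)) = -0.0068 → s = 26.9932
seg 2 [54.3°–205.3°] cycloidal, h=-7: θ=75.9° here. β=21.6, B=151. -7·(0.1430 − sin(2π·0.1430)/(2π)) = -0.1295 → s = 26.8705
seg 2 [54.3°–205.3°] cycloidal, h=-7: full span → s += -7 → s = 20.0000
seg 3 [205.3°–268.2°] cycloidal, h=-20: θ=212.3° here. β=7, B=62.9. -20·(0.1113 − sin(2π·0.1113)/(2π)) = -0.1770 → s = 19.8230

θ=62.3°: 26.9932
θ=75.9°: 26.8705
θ=212.3°: 19.8230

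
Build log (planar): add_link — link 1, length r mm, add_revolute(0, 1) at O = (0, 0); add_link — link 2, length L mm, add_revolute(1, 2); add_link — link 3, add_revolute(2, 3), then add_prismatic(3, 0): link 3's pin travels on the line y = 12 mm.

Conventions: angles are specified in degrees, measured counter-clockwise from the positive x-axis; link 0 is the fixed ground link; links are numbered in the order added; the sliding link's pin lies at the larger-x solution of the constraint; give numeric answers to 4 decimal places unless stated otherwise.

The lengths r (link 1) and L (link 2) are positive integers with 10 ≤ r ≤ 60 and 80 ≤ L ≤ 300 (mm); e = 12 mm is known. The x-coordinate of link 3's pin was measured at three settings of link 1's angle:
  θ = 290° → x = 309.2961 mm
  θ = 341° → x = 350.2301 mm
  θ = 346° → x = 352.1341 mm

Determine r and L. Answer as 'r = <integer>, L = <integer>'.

constraint per measurement: (x − r cos θ)² + (r sin θ − e)² = L²
subtracting the θ₁ and θ₂ equations cancels the r² and L² terms:
r = (x₁² − x₂²) / (2[(x₁cos θ₁ + e sin θ₁) − (x₂cos θ₂ + e sin θ₂)]) = 58.0000 → r = 58
L² = (x₁ − r cos θ₁)² + (r sin θ₁ − e)² = 88209.0120 → L = 297.0000 → L = 297
check at θ₃=346°: x = 352.1341 (printed 352.1341) ✓

r = 58, L = 297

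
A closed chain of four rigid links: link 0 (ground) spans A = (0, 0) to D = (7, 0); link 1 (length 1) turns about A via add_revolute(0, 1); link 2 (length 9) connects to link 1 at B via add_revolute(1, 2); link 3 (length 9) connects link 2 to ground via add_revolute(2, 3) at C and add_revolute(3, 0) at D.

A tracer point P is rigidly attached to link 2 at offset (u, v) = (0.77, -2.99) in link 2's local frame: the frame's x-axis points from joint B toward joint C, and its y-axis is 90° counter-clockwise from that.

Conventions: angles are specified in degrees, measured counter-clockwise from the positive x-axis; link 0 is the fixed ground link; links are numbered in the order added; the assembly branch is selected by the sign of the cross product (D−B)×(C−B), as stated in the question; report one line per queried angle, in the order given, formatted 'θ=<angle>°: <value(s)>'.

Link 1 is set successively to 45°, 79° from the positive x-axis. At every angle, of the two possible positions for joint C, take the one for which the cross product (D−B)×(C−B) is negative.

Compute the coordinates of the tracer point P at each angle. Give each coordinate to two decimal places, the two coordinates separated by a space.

A=(0,0), D=(7.00,0)
θ=45°: B = A + 1.00·(cos45°, sin45°) = (0.7071, 0.7071)
θ=45°: |BD| = 6.3325
θ=45°: circle(B,9.00) ∩ circle(D,9.00): a=3.1662, h=8.4247
θ=45°:   candidates: C₊=(4.7943,8.7255) cross=53.349; C₋=(2.9128,-8.0184) cross=-53.349
θ=45°:   branch - wants cross < 0 → take C=(2.9128,-8.0184) (cross=-53.349)
θ=45°: ex = (C−B)/|BC| = (0.2451,-0.9695); ey = (0.9695,0.2451)
θ=45°: P = B + 0.77·ex + -2.99·ey = (-2.0030,-0.7722)
θ=79°: B = A + 1.00·(cos79°, sin79°) = (0.1908, 0.9816)
θ=79°: |BD| = 6.8796
θ=79°: circle(B,9.00) ∩ circle(D,9.00): a=3.4398, h=8.3167
θ=79°:   candidates: C₊=(4.7821,8.7224) cross=57.216; C₋=(2.4087,-7.7408) cross=-57.216
θ=79°:   branch - wants cross < 0 → take C=(2.4087,-7.7408) (cross=-57.216)
θ=79°: ex = (C−B)/|BC| = (0.2464,-0.9692); ey = (0.9692,0.2464)
θ=79°: P = B + 0.77·ex + -2.99·ey = (-2.5172,-0.5015)

θ=45°: -2.00 -0.77
θ=79°: -2.52 -0.50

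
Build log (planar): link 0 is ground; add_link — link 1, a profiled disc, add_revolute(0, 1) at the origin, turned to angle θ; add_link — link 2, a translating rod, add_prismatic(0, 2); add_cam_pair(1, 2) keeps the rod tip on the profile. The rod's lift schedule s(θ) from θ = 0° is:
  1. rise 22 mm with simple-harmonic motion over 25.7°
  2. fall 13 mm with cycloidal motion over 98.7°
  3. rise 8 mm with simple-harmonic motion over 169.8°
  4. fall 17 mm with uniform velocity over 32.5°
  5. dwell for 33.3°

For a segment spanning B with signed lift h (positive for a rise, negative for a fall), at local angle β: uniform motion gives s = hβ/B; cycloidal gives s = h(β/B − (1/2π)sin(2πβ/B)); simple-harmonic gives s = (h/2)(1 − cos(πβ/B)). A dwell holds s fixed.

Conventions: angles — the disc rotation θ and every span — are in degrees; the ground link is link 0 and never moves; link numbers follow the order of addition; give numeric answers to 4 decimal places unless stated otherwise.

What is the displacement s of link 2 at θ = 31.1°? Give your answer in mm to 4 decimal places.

seg 1 [0°–25.7°] simple-harmonic, h=22: full span → s += 22 → s = 22.0000
seg 2 [25.7°–124.4°] cycloidal, h=-13: θ=31.1° here. β=5.4, B=98.7. -13·(0.0547 − sin(2π·0.0547)/(2π)) = -0.0139 → s = 21.9861

21.9861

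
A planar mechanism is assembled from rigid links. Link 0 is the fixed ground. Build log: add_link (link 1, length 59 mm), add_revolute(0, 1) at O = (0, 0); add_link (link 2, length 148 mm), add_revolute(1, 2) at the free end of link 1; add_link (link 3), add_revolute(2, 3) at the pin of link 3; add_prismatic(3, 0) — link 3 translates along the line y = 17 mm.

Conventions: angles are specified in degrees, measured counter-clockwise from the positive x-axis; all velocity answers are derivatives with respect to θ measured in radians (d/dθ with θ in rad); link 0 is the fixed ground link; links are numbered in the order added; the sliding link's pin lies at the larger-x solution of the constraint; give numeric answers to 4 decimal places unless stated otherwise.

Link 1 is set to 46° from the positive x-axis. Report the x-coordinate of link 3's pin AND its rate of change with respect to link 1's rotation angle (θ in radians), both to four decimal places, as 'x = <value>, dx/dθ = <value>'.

geometry: r = 59 mm, L = 148 mm, e = 17 mm
crank pin P = (r cos θ, r sin θ) = (40.984844, 42.441048)
h = r sin θ − e = 42.441048 − 17 = 25.441048
x = r cos θ + √(L² − h²) = 40.984844 + 145.796958 = 186.781802
dx/dθ = −r sin θ − h·r cos θ/√(L² − h²) (θ in radians; h = 25.441048) = -49.592757

x = 186.7818, dx/dθ = -49.5928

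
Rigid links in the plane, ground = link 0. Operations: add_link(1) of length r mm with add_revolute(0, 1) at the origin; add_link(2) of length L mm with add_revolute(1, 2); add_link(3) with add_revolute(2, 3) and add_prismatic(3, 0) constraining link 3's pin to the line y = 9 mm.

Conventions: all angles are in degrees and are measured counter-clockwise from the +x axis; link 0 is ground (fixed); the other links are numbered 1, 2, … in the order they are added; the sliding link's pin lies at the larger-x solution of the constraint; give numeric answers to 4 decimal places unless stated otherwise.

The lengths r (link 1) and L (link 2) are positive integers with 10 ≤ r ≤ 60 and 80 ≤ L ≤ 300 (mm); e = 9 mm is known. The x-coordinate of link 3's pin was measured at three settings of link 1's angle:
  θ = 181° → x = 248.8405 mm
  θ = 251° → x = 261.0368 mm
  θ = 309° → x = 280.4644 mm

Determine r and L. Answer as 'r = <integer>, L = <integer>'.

constraint per measurement: (x − r cos θ)² + (r sin θ − e)² = L²
subtracting the θ₁ and θ₂ equations cancels the r² and L² terms:
r = (x₁² − x₂²) / (2[(x₁cos θ₁ + e sin θ₁) − (x₂cos θ₂ + e sin θ₂)]) = 20.0001 → r = 20
L² = (x₁ − r cos θ₁)² + (r sin θ₁ − e)² = 72360.9813 → L = 269.0000 → L = 269
check at θ₃=309°: x = 280.4644 (printed 280.4644) ✓

r = 20, L = 269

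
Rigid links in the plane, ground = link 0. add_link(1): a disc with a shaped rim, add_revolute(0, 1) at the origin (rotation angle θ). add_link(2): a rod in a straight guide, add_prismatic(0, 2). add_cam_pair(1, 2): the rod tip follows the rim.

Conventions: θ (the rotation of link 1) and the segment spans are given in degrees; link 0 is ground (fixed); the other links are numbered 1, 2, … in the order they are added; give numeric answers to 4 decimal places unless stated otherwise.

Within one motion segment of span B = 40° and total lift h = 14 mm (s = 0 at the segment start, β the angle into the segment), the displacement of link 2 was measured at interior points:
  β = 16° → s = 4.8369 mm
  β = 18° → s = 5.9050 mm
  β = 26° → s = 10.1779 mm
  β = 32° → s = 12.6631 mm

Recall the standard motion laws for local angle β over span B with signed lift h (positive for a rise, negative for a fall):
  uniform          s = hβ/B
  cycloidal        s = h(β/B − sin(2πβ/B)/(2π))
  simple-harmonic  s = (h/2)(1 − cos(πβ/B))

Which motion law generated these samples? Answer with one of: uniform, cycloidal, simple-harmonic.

candidates at β/B = r: uniform s = h·r (linear in β); cycloidal s = h·(r − sin(2πr)/(2π)); simple-harmonic s = (h/2)(1 − cos(πr))
β=16°: printed 4.8369 | uniform 5.6000, cycloidal 4.2903, simple-harmonic 4.8369
β=18°: printed 5.9050 | uniform 6.3000, cycloidal 5.6115, simple-harmonic 5.9050
β=26°: printed 10.1779 | uniform 9.1000, cycloidal 10.9026, simple-harmonic 10.1779
β=32°: printed 12.6631 | uniform 11.2000, cycloidal 13.3191, simple-harmonic 12.6631
only one law matches every sample → simple-harmonic

simple-harmonic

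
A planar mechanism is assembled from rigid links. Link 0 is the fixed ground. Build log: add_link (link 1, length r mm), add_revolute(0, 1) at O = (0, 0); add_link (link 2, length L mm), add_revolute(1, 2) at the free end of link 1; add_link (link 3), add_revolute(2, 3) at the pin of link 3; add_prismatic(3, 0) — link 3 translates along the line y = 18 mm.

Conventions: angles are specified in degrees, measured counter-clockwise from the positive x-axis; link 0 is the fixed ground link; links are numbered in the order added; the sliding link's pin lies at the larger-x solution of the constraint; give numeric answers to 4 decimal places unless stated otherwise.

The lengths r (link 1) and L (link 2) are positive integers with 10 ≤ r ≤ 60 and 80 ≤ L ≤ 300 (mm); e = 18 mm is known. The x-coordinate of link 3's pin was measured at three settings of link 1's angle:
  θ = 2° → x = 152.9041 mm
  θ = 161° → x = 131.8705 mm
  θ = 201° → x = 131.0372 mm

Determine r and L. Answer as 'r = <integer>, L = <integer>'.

constraint per measurement: (x − r cos θ)² + (r sin θ − e)² = L²
subtracting the θ₁ and θ₂ equations cancels the r² and L² terms:
r = (x₁² − x₂²) / (2[(x₁cos θ₁ + e sin θ₁) − (x₂cos θ₂ + e sin θ₂)]) = 11.0000 → r = 11
L² = (x₁ − r cos θ₁)² + (r sin θ₁ − e)² = 20449.0026 → L = 143.0000 → L = 143
check at θ₃=201°: x = 131.0372 (printed 131.0372) ✓

r = 11, L = 143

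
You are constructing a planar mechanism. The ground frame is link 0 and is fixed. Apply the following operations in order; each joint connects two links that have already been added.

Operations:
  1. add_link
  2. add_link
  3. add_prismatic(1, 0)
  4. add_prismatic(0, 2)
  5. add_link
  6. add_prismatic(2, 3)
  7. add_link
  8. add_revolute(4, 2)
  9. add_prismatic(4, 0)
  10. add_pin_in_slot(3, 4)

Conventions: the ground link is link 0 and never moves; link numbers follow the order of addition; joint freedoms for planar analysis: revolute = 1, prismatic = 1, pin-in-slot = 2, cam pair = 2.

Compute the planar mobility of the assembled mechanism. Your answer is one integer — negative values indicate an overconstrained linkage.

(L,J1,J2)=(1,0,0); link0 fixed
link1: (2,0,0)
link2: (3,0,0)
P 1-0 [J1]: (3,1,0)
P 0-2 [J1]: (3,2,0)
link3: (4,2,0)
P 2-3 [J1]: (4,3,0)
link4: (5,3,0)
R 4-2 [J1]: (5,4,0)
P 4-0 [J1]: (5,5,0)
PS 3-4 [J2]: (5,5,1)
Grübler: 3·4 − 2·5 − 1 = 1

M = 1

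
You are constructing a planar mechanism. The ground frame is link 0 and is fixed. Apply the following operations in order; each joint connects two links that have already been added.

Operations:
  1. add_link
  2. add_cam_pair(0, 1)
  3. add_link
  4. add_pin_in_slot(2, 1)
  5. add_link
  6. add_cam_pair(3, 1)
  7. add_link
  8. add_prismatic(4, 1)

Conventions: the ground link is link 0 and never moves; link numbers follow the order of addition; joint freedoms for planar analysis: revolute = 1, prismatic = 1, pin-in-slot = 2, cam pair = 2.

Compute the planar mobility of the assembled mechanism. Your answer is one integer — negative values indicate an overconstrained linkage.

L=1 J1=0 J2=0
add link → L=2 J1=0 J2=0
C@0,1 dof=2 J2 → L=2 J1=0 J2=1
add link → L=3 J1=0 J2=1
PS@2,1 dof=2 J2 → L=3 J1=0 J2=2
add link → L=4 J1=0 J2=2
C@3,1 dof=2 J2 → L=4 J1=0 J2=3
add link → L=5 J1=0 J2=3
P@4,1 dof=1 J1 → L=5 J1=1 J2=3
M=3(L−1)−2J1−J2=3·4−2·1−3=7

M = 7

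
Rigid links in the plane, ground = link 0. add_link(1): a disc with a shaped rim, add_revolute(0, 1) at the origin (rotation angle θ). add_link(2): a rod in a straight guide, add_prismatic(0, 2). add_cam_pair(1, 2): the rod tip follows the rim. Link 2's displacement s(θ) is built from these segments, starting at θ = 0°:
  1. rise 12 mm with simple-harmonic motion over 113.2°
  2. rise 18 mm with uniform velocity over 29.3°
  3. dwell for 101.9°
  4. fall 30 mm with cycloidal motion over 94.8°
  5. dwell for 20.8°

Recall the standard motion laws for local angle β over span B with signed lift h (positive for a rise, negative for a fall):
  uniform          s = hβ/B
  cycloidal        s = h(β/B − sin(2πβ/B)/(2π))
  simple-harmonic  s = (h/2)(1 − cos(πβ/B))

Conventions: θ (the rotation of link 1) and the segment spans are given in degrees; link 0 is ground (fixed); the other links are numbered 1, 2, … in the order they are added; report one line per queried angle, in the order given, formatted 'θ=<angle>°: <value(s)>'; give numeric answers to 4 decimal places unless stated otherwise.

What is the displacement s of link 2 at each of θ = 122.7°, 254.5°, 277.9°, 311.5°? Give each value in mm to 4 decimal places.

segment 1 (0° to 113.2°, simple-harmonic, h = 12) is passed completely: s = 0.0000 + (12) = 12.0000
θ = 122.7° falls in segment 2 (113.2° to 142.5°, uniform, h = 18): β = 122.7 − 113.2 = 9.5°, B = 29.3°; Δs = 18·9.5/29.3 = 5.8362; s = 12.0000 + 5.8362 = 17.8362
segment 2 (113.2° to 142.5°, uniform, h = 18) is passed completely: s = 12.0000 + (18) = 30.0000
segment 3 (142.5° to 244.4°, dwell): s unchanged at 30.0000
θ = 254.5° falls in segment 4 (244.4° to 339.2°, cycloidal, h = -30): β = 254.5 − 244.4 = 10.1°, B = 94.8°; Δs = -30·(0.1065 − sin(2π·0.1065)/(2π)) = -0.2334; s = 30.0000 − 0.2334 = 29.7666
θ = 277.9° falls in segment 4 (244.4° to 339.2°, cycloidal, h = -30): β = 277.9 − 244.4 = 33.5°, B = 94.8°; Δs = -30·(0.3534 − sin(2π·0.3534)/(2π)) = -6.7989; s = 30.0000 − 6.7989 = 23.2011
θ = 311.5° falls in segment 4 (244.4° to 339.2°, cycloidal, h = -30): β = 311.5 − 244.4 = 67.1°, B = 94.8°; Δs = -30·(0.7078 − sin(2π·0.7078)/(2π)) = -25.8420; s = 30.0000 − 25.8420 = 4.1580

θ=122.7°: 17.8362
θ=254.5°: 29.7666
θ=277.9°: 23.2011
θ=311.5°: 4.1580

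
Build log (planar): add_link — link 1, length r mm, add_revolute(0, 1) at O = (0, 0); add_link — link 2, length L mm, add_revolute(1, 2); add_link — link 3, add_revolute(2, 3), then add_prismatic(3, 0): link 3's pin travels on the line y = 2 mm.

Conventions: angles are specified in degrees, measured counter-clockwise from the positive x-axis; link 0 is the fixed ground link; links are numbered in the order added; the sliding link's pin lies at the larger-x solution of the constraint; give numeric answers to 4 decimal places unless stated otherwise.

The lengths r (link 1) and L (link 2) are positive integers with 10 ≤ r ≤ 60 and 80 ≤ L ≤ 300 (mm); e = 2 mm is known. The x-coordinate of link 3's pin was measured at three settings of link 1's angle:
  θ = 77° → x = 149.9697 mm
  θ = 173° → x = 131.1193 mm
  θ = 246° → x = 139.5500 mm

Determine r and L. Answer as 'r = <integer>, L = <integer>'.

constraint per measurement: (x − r cos θ)² + (r sin θ − e)² = L²
subtracting the θ₁ and θ₂ equations cancels the r² and L² terms:
r = (x₁² − x₂²) / (2[(x₁cos θ₁ + e sin θ₁) − (x₂cos θ₂ + e sin θ₂)]) = 16.0000 → r = 16
L² = (x₁ − r cos θ₁)² + (r sin θ₁ − e)² = 21609.0043 → L = 147.0000 → L = 147
check at θ₃=246°: x = 139.5500 (printed 139.5500) ✓

r = 16, L = 147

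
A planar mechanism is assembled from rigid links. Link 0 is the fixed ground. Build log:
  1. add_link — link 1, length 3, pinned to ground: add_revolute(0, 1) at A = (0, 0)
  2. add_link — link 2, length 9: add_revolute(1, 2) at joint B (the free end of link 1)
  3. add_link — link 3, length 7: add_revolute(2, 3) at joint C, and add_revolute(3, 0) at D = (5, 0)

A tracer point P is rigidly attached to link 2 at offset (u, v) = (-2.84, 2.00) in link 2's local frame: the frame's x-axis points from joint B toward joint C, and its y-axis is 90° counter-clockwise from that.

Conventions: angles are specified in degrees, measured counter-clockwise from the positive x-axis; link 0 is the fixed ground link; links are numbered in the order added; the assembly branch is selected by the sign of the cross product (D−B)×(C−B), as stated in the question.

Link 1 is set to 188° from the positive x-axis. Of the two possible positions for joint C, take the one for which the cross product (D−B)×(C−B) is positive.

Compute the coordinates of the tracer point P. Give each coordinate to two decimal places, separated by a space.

A=(0,0), D=(5.00,0)
B = A + 3.00·(cos188°, sin188°) = (-2.9708, -0.4175)
|BD| = 7.9817
circle(B,9.00) ∩ circle(D,7.00): a=5.9954, h=6.7123
  candidates: C₊=(2.6653,6.5992) cross=53.576; C₋=(3.3675,-6.8070) cross=-53.576
  branch + wants cross > 0 → take C=(2.6653,6.5992) (cross=53.576)
ex = (C−B)/|BC| = (0.6262,0.7796); ey = (-0.7796,0.6262)
P = B + -2.84·ex + 2.00·ey = (-6.3086,-1.3792)

-6.31 -1.38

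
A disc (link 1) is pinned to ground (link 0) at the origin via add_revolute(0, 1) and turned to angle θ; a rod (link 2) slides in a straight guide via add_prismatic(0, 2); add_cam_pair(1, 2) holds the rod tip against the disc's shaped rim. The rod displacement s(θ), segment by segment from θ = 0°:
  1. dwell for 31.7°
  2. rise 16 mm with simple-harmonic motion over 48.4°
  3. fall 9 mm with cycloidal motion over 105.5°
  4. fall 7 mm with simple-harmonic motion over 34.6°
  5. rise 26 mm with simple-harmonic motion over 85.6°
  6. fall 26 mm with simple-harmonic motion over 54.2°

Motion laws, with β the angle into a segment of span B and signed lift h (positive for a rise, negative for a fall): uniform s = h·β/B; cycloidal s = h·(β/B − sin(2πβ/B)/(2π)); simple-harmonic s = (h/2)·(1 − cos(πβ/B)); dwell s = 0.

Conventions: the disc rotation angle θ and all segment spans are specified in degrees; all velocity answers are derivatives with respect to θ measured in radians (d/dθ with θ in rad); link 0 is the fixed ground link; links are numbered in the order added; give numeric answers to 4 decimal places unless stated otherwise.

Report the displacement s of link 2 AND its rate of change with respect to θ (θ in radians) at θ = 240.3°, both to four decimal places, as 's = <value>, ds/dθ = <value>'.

segment 1 (0° to 31.7°, dwell): s unchanged at 0.0000
segment 2 (31.7° to 80.1°, simple-harmonic, h = 16) is passed completely: s = 0.0000 + (16) = 16.0000
segment 3 (80.1° to 185.6°, cycloidal, h = -9) is passed completely: s = 16.0000 + (-9) = 7.0000
segment 4 (185.6° to 220.2°, simple-harmonic, h = -7) is passed completely: s = 7.0000 + (-7) = 0.0000
θ = 240.3° falls in segment 5 (220.2° to 305.8°, simple-harmonic, h = 26): β = 240.3 − 220.2 = 20.1°, B = 85.6°; Δs = 26/2·(1 − cos(π·0.2348)) = 3.3797; s = 0.0000 + 3.3797 = 3.3797
velocity in seg [220.2°–305.8°] (simple-harmonic), θ in radians: β = 20.1° = 0.3508 rad, B = 85.6° = 1.4940 rad; ds/dθ = (πh/(2B)) sin(πβ/B) = (π·26/(2·1.4940)) sin(π·0.2348) = 18.385896 mm/rad

s = 3.3797, ds/dθ = 18.3859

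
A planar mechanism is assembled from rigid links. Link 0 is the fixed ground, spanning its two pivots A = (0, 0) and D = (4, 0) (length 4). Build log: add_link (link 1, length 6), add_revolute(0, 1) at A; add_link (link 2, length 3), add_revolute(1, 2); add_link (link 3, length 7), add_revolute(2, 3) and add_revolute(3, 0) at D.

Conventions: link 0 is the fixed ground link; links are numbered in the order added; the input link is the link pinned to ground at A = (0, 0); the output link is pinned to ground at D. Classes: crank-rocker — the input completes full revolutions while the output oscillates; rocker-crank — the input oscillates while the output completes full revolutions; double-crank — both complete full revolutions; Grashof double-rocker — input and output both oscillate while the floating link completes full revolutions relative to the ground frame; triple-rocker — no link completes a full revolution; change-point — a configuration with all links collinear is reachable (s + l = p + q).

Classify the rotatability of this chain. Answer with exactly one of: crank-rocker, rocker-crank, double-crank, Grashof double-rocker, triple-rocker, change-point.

lengths: ground=4, input=6, coupler=3, output=7
sorted: s=3 (shortest), l=7 (longest), p+q=10
s + l = 10 vs p + q = 10
s + l = p + q → change-point (collinear configuration reachable)

change-point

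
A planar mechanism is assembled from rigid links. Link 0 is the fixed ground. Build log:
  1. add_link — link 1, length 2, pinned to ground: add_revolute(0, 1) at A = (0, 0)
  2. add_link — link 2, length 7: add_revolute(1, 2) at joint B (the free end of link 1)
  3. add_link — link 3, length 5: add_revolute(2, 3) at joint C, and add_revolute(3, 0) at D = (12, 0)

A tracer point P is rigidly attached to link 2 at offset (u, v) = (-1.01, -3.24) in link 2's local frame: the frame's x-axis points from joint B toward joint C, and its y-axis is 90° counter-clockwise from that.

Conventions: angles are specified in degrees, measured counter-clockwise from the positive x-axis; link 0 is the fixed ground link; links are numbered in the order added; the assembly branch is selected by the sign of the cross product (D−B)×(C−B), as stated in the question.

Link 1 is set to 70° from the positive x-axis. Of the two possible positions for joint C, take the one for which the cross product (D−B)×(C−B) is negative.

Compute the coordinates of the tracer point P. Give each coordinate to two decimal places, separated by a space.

A=(0,0), D=(12.00,0)
B = A + 2.00·(cos70°, sin70°) = (0.6840, 1.8794)
|BD| = 11.4710
circle(B,7.00) ∩ circle(D,5.00): a=6.7816, h=1.7349
  candidates: C₊=(7.6582,2.4798) cross=19.901; C₋=(7.0898,-0.9432) cross=-19.901
  branch - wants cross < 0 → take C=(7.0898,-0.9432) (cross=-19.901)
ex = (C−B)/|BC| = (0.9151,-0.4032); ey = (0.4032,0.9151)
P = B + -1.01·ex + -3.24·ey = (-1.5466,-0.6783)

-1.55 -0.68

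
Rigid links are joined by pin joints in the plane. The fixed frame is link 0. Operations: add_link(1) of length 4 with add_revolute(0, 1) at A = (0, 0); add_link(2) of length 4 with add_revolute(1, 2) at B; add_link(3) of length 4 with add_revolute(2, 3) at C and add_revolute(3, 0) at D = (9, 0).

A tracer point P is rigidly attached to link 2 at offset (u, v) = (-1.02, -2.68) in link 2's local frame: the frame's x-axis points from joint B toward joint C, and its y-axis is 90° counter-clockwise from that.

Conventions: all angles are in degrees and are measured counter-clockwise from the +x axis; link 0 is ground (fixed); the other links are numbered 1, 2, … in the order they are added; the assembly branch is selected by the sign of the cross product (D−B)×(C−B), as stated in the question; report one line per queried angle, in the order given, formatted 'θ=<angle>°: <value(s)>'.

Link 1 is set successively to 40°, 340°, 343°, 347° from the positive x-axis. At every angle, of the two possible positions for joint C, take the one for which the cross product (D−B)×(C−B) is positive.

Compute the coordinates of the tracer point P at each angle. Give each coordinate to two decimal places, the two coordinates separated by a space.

A=(0,0), D=(9.00,0)
θ=40°: B = A + 4.00·(cos40°, sin40°) = (3.0642, 2.5712)
θ=40°: |BD| = 6.4688
θ=40°: circle(B,4.00) ∩ circle(D,4.00): a=3.2344, h=2.3535
θ=40°:   candidates: C₊=(6.9675,3.4451) cross=15.224; C₋=(5.0967,-0.8740) cross=-15.224
θ=40°:   branch + wants cross > 0 → take C=(6.9675,3.4451) (cross=15.224)
θ=40°: ex = (C−B)/|BC| = (0.9758,0.2185); ey = (-0.2185,0.9758)
θ=40°: P = B + -1.02·ex + -2.68·ey = (2.6544,-0.2670)
θ=340°: B = A + 4.00·(cos340°, sin340°) = (3.7588, -1.3681)
θ=340°: |BD| = 5.4168
θ=340°: circle(B,4.00) ∩ circle(D,4.00): a=2.7084, h=2.9435
θ=340°:   candidates: C₊=(5.6360,2.1641) cross=15.945; C₋=(7.1228,-3.5322) cross=-15.945
θ=340°:   branch + wants cross > 0 → take C=(5.6360,2.1641) (cross=15.945)
θ=340°: ex = (C−B)/|BC| = (0.4693,0.8830); ey = (-0.8830,0.4693)
θ=340°: P = B + -1.02·ex + -2.68·ey = (5.6466,-3.5265)
θ=343°: B = A + 4.00·(cos343°, sin343°) = (3.8252, -1.1695)
θ=343°: |BD| = 5.3053
θ=343°: circle(B,4.00) ∩ circle(D,4.00): a=2.6526, h=2.9939
θ=343°:   candidates: C₊=(5.7526,2.3355) cross=15.884; C₋=(7.0726,-3.5050) cross=-15.884
θ=343°:   branch + wants cross > 0 → take C=(5.7526,2.3355) (cross=15.884)
θ=343°: ex = (C−B)/|BC| = (0.4819,0.8763); ey = (-0.8763,0.4819)
θ=343°: P = B + -1.02·ex + -2.68·ey = (5.6821,-3.3546)
θ=347°: B = A + 4.00·(cos347°, sin347°) = (3.8975, -0.8998)
θ=347°: |BD| = 5.1813
θ=347°: circle(B,4.00) ∩ circle(D,4.00): a=2.5906, h=3.0477
θ=347°:   candidates: C₊=(5.9195,2.5515) cross=15.791; C₋=(6.9780,-3.4513) cross=-15.791
θ=347°:   branch + wants cross > 0 → take C=(5.9195,2.5515) (cross=15.791)
θ=347°: ex = (C−B)/|BC| = (0.5055,0.8628); ey = (-0.8628,0.5055)
θ=347°: P = B + -1.02·ex + -2.68·ey = (5.6943,-3.1346)

θ=40°: 2.65 -0.27
θ=340°: 5.65 -3.53
θ=343°: 5.68 -3.35
θ=347°: 5.69 -3.13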